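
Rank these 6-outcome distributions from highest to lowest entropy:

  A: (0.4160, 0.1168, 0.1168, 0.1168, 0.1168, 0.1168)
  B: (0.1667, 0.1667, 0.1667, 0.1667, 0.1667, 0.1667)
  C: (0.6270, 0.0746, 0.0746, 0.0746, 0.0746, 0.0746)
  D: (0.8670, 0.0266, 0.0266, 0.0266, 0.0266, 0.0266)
B > A > C > D

Key insight: Entropy is maximized by uniform distributions and minimized by concentrated distributions.

Entropies:
  H(A) = 2.3355 bits
  H(B) = 2.5850 bits
  H(C) = 1.8190 bits
  H(D) = 0.8744 bits

Ranking: B > A > C > D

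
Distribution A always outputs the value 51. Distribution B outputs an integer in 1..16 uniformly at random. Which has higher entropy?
B

A is deterministic, so H(A) = 0. B is uniform over 16 outcomes, so H(B) = log₂(16) = 4.000 bits. Any distribution with genuine randomness has higher entropy than a deterministic one.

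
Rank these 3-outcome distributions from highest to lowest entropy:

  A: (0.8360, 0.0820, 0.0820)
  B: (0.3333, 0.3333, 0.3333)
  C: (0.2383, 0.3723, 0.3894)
B > C > A

Key insight: Entropy is maximized by uniform distributions and minimized by concentrated distributions.

- Uniform distributions have maximum entropy log₂(3) = 1.5850 bits
- The more "peaked" or concentrated a distribution, the lower its entropy

Entropies:
  H(A) = 0.8078 bits
  H(B) = 1.5850 bits
  H(C) = 1.5536 bits

Ranking: B > C > A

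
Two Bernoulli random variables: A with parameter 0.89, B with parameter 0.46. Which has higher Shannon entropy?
B

For binary distributions, entropy is maximized at p=0.5 and decreases as p moves toward 0 or 1.

H(A) = H(0.89) = 0.4999 bits
H(B) = H(0.46) = 0.9954 bits

Distribution B (p=0.46) is closer to uniform (p=0.5), so it has higher entropy.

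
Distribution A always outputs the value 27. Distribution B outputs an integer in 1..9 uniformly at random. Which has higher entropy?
B

A is deterministic, so H(A) = 0. B is uniform over 9 outcomes, so H(B) = log₂(9) = 3.170 bits. Any distribution with genuine randomness has higher entropy than a deterministic one.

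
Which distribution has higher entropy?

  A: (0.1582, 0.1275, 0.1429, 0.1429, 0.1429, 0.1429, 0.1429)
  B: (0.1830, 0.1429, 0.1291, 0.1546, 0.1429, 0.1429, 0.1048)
A

Both distributions are close to uniform, making this a harder comparison.

H(A) = 2.8050 bits
H(B) = 2.7901 bits

The distribution closer to uniform has higher entropy.
Answer: A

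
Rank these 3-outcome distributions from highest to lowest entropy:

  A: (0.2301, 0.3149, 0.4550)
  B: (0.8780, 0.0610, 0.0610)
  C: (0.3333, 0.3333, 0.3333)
C > A > B

Key insight: Entropy is maximized by uniform distributions and minimized by concentrated distributions.

- Uniform distributions have maximum entropy log₂(3) = 1.5850 bits
- The more "peaked" or concentrated a distribution, the lower its entropy

Entropies:
  H(A) = 1.5296 bits
  H(B) = 0.6571 bits
  H(C) = 1.5850 bits

Ranking: C > A > B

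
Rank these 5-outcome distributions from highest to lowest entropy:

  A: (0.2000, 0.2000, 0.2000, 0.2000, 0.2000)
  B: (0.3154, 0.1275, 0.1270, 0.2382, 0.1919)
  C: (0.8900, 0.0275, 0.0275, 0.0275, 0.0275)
A > B > C

Key insight: Entropy is maximized by uniform distributions and minimized by concentrated distributions.

- Uniform distributions have maximum entropy log₂(5) = 2.3219 bits
- The more "peaked" or concentrated a distribution, the lower its entropy

Entropies:
  H(A) = 2.3219 bits
  H(B) = 2.2321 bits
  H(C) = 0.7199 bits

Ranking: A > B > C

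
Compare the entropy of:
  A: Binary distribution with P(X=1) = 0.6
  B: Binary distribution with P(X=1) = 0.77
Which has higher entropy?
A

For binary distributions, entropy is maximized at p=0.5 and decreases as p moves toward 0 or 1.

H(A) = H(0.6) = 0.9710 bits
H(B) = H(0.77) = 0.7780 bits

Distribution A (p=0.6) is closer to uniform (p=0.5), so it has higher entropy.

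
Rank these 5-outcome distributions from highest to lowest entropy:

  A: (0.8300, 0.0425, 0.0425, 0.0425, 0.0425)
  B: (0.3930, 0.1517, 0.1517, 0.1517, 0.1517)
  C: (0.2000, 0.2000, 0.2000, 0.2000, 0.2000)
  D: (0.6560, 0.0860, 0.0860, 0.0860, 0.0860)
C > B > D > A

Key insight: Entropy is maximized by uniform distributions and minimized by concentrated distributions.

Entropies:
  H(A) = 0.9977 bits
  H(B) = 2.1807 bits
  H(C) = 2.3219 bits
  H(D) = 1.6166 bits

Ranking: C > B > D > A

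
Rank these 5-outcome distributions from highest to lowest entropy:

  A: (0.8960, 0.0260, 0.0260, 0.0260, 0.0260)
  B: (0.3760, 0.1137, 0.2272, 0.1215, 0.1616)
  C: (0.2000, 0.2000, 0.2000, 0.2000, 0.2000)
C > B > A

Key insight: Entropy is maximized by uniform distributions and minimized by concentrated distributions.

- Uniform distributions have maximum entropy log₂(5) = 2.3219 bits
- The more "peaked" or concentrated a distribution, the lower its entropy

Entropies:
  H(A) = 0.6895 bits
  H(B) = 2.1674 bits
  H(C) = 2.3219 bits

Ranking: C > B > A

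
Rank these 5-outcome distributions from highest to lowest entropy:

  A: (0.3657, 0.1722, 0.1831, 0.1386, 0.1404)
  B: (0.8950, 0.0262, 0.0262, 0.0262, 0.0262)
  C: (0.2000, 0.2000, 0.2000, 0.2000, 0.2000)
C > A > B

Key insight: Entropy is maximized by uniform distributions and minimized by concentrated distributions.

- Uniform distributions have maximum entropy log₂(5) = 2.3219 bits
- The more "peaked" or concentrated a distribution, the lower its entropy

Entropies:
  H(A) = 2.2090 bits
  H(B) = 0.6946 bits
  H(C) = 2.3219 bits

Ranking: C > A > B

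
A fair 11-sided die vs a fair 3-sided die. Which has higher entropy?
11-sided die

Both are uniform distributions; for uniform over n outcomes, H = log₂(n). H(11-sided) = log₂(11) = 3.459 bits and H(3-sided) = log₂(3) = 1.585 bits. More outcomes in a uniform distribution means higher entropy.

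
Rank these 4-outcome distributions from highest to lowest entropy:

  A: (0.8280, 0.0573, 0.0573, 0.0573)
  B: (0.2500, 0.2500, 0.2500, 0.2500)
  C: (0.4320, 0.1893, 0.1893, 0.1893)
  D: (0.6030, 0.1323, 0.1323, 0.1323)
B > C > D > A

Key insight: Entropy is maximized by uniform distributions and minimized by concentrated distributions.

Entropies:
  H(A) = 0.9349 bits
  H(B) = 2.0000 bits
  H(C) = 1.8869 bits
  H(D) = 1.5984 bits

Ranking: B > C > D > A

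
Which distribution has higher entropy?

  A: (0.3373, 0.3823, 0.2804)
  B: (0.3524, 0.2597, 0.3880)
A

Both distributions are close to uniform, making this a harder comparison.

H(A) = 1.5736 bits
H(B) = 1.5654 bits

The distribution closer to uniform has higher entropy.
Answer: A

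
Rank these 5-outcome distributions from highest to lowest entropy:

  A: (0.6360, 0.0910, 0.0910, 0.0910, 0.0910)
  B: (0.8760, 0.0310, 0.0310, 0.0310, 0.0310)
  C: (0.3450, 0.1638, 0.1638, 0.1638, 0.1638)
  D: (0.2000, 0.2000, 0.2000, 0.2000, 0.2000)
D > C > A > B

Key insight: Entropy is maximized by uniform distributions and minimized by concentrated distributions.

Entropies:
  H(A) = 1.6740 bits
  H(B) = 0.7888 bits
  H(C) = 2.2395 bits
  H(D) = 2.3219 bits

Ranking: D > C > A > B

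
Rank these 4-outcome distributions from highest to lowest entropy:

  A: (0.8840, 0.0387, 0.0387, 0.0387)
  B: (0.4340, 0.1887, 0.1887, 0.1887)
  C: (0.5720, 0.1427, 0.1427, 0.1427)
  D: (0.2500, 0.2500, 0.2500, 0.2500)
D > B > C > A

Key insight: Entropy is maximized by uniform distributions and minimized by concentrated distributions.

Entropies:
  H(A) = 0.7016 bits
  H(B) = 1.8845 bits
  H(C) = 1.6634 bits
  H(D) = 2.0000 bits

Ranking: D > B > C > A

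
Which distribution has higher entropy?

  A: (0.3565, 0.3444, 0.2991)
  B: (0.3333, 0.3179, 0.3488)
B

Both distributions are close to uniform, making this a harder comparison.

H(A) = 1.5809 bits
H(B) = 1.5839 bits

The distribution closer to uniform has higher entropy.
Answer: B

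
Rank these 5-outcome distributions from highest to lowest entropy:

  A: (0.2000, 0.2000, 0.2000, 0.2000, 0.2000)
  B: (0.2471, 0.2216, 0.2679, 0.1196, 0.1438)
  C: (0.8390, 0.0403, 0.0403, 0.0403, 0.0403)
A > B > C

Key insight: Entropy is maximized by uniform distributions and minimized by concentrated distributions.

- Uniform distributions have maximum entropy log₂(5) = 2.3219 bits
- The more "peaked" or concentrated a distribution, the lower its entropy

Entropies:
  H(A) = 2.3219 bits
  H(B) = 2.2580 bits
  H(C) = 0.9587 bits

Ranking: A > B > C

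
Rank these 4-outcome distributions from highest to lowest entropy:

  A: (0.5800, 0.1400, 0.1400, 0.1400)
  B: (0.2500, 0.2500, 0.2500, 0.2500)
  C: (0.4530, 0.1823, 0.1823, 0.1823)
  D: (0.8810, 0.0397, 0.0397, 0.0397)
B > C > A > D

Key insight: Entropy is maximized by uniform distributions and minimized by concentrated distributions.

Entropies:
  H(A) = 1.6471 bits
  H(B) = 2.0000 bits
  H(C) = 1.8606 bits
  H(D) = 0.7151 bits

Ranking: B > C > A > D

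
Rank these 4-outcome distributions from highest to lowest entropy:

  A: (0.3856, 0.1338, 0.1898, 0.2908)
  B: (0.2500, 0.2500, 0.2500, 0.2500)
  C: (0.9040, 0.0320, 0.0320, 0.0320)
B > A > C

Key insight: Entropy is maximized by uniform distributions and minimized by concentrated distributions.

- Uniform distributions have maximum entropy log₂(4) = 2.0000 bits
- The more "peaked" or concentrated a distribution, the lower its entropy

Entropies:
  H(A) = 1.8915 bits
  H(B) = 2.0000 bits
  H(C) = 0.6083 bits

Ranking: B > A > C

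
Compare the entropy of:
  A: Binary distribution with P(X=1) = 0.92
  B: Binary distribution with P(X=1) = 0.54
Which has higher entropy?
B

For binary distributions, entropy is maximized at p=0.5 and decreases as p moves toward 0 or 1.

H(A) = H(0.92) = 0.4022 bits
H(B) = H(0.54) = 0.9954 bits

Distribution B (p=0.54) is closer to uniform (p=0.5), so it has higher entropy.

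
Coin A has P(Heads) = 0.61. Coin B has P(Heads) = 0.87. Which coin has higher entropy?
A

For binary distributions, entropy is maximized at p=0.5 and decreases as p moves toward 0 or 1.

H(A) = H(0.61) = 0.9648 bits
H(B) = H(0.87) = 0.5574 bits

Distribution A (p=0.61) is closer to uniform (p=0.5), so it has higher entropy.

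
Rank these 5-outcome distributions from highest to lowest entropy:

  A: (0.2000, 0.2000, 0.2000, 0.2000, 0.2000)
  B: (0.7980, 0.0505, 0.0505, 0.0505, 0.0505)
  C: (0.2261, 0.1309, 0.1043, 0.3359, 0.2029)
A > C > B

Key insight: Entropy is maximized by uniform distributions and minimized by concentrated distributions.

- Uniform distributions have maximum entropy log₂(5) = 2.3219 bits
- The more "peaked" or concentrated a distribution, the lower its entropy

Entropies:
  H(A) = 2.3219 bits
  H(B) = 1.1299 bits
  H(C) = 2.2046 bits

Ranking: A > C > B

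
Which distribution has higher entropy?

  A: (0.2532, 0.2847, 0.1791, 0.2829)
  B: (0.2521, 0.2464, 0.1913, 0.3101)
B

Both distributions are close to uniform, making this a harder comparison.

H(A) = 1.9776 bits
H(B) = 1.9795 bits

The distribution closer to uniform has higher entropy.
Answer: B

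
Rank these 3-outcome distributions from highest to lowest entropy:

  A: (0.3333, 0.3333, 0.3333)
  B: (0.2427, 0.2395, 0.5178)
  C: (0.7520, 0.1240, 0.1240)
A > B > C

Key insight: Entropy is maximized by uniform distributions and minimized by concentrated distributions.

- Uniform distributions have maximum entropy log₂(3) = 1.5850 bits
- The more "peaked" or concentrated a distribution, the lower its entropy

Entropies:
  H(A) = 1.5850 bits
  H(B) = 1.4813 bits
  H(C) = 1.0561 bits

Ranking: A > B > C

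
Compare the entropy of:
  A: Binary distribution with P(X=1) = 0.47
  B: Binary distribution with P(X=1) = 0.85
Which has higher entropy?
A

For binary distributions, entropy is maximized at p=0.5 and decreases as p moves toward 0 or 1.

H(A) = H(0.47) = 0.9974 bits
H(B) = H(0.85) = 0.6098 bits

Distribution A (p=0.47) is closer to uniform (p=0.5), so it has higher entropy.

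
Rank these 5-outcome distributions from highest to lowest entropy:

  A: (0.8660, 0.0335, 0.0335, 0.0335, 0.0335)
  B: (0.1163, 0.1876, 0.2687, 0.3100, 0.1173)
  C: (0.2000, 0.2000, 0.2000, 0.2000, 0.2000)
C > B > A

Key insight: Entropy is maximized by uniform distributions and minimized by concentrated distributions.

- Uniform distributions have maximum entropy log₂(5) = 2.3219 bits
- The more "peaked" or concentrated a distribution, the lower its entropy

Entropies:
  H(A) = 0.8363 bits
  H(B) = 2.2099 bits
  H(C) = 2.3219 bits

Ranking: C > B > A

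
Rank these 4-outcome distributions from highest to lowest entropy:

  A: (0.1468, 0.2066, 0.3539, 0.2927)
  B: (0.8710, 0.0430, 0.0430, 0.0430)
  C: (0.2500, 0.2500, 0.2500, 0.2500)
C > A > B

Key insight: Entropy is maximized by uniform distributions and minimized by concentrated distributions.

- Uniform distributions have maximum entropy log₂(4) = 2.0000 bits
- The more "peaked" or concentrated a distribution, the lower its entropy

Entropies:
  H(A) = 1.9255 bits
  H(B) = 0.7591 bits
  H(C) = 2.0000 bits

Ranking: C > A > B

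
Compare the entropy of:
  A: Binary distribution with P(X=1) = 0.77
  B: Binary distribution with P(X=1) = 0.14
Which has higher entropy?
A

For binary distributions, entropy is maximized at p=0.5 and decreases as p moves toward 0 or 1.

H(A) = H(0.77) = 0.7780 bits
H(B) = H(0.14) = 0.5842 bits

Distribution A (p=0.77) is closer to uniform (p=0.5), so it has higher entropy.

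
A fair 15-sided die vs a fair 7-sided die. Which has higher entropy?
15-sided die

Both are uniform distributions; for uniform over n outcomes, H = log₂(n). H(15-sided) = log₂(15) = 3.907 bits and H(7-sided) = log₂(7) = 2.807 bits. More outcomes in a uniform distribution means higher entropy.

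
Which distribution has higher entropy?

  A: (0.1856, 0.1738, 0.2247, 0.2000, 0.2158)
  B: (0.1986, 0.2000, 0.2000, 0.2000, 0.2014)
B

Both distributions are close to uniform, making this a harder comparison.

H(A) = 2.3156 bits
H(B) = 2.3219 bits

The distribution closer to uniform has higher entropy.
Answer: B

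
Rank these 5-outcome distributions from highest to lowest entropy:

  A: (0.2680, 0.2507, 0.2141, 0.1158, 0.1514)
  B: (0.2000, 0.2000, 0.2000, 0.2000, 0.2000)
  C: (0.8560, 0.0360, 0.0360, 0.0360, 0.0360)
B > A > C

Key insight: Entropy is maximized by uniform distributions and minimized by concentrated distributions.

- Uniform distributions have maximum entropy log₂(5) = 2.3219 bits
- The more "peaked" or concentrated a distribution, the lower its entropy

Entropies:
  H(A) = 2.2581 bits
  H(B) = 2.3219 bits
  H(C) = 0.8826 bits

Ranking: B > A > C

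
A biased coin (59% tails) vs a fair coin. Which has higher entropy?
Fair coin

The fair coin is uniform (p=0.5), maximizing binary entropy at 1 bit. The biased coin has H(0.59) ≈ 0.977 bits — its outcome is more predictable, so its entropy is lower.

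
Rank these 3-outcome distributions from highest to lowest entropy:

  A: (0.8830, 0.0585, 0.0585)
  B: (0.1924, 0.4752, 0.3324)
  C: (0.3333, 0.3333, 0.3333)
C > B > A

Key insight: Entropy is maximized by uniform distributions and minimized by concentrated distributions.

- Uniform distributions have maximum entropy log₂(3) = 1.5850 bits
- The more "peaked" or concentrated a distribution, the lower its entropy

Entropies:
  H(A) = 0.6377 bits
  H(B) = 1.4957 bits
  H(C) = 1.5850 bits

Ranking: C > B > A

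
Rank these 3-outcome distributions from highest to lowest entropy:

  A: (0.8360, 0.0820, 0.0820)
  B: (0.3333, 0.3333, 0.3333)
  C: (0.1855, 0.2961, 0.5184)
B > C > A

Key insight: Entropy is maximized by uniform distributions and minimized by concentrated distributions.

- Uniform distributions have maximum entropy log₂(3) = 1.5850 bits
- The more "peaked" or concentrated a distribution, the lower its entropy

Entropies:
  H(A) = 0.8078 bits
  H(B) = 1.5850 bits
  H(C) = 1.4621 bits

Ranking: B > C > A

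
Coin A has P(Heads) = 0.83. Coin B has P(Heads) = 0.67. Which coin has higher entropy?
B

For binary distributions, entropy is maximized at p=0.5 and decreases as p moves toward 0 or 1.

H(A) = H(0.83) = 0.6577 bits
H(B) = H(0.67) = 0.9149 bits

Distribution B (p=0.67) is closer to uniform (p=0.5), so it has higher entropy.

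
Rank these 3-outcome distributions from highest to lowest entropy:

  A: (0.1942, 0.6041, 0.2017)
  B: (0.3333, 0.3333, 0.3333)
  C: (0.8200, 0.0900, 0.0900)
B > A > C

Key insight: Entropy is maximized by uniform distributions and minimized by concentrated distributions.

- Uniform distributions have maximum entropy log₂(3) = 1.5850 bits
- The more "peaked" or concentrated a distribution, the lower its entropy

Entropies:
  H(A) = 1.3642 bits
  H(B) = 1.5850 bits
  H(C) = 0.8601 bits

Ranking: B > A > C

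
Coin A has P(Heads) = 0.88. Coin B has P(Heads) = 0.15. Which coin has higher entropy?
B

For binary distributions, entropy is maximized at p=0.5 and decreases as p moves toward 0 or 1.

H(A) = H(0.88) = 0.5294 bits
H(B) = H(0.15) = 0.6098 bits

Distribution B (p=0.15) is closer to uniform (p=0.5), so it has higher entropy.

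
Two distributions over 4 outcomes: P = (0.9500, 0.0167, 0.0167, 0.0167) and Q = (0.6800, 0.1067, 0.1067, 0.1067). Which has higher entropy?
Q

P is highly concentrated on one outcome (95%), making it nearly deterministic. Q spreads its mass more evenly (max 68%). The more spread-out distribution has higher entropy: H(P) ≈ 0.366 bits, H(Q) ≈ 1.412 bits.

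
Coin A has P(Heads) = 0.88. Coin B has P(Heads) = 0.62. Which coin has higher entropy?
B

For binary distributions, entropy is maximized at p=0.5 and decreases as p moves toward 0 or 1.

H(A) = H(0.88) = 0.5294 bits
H(B) = H(0.62) = 0.9580 bits

Distribution B (p=0.62) is closer to uniform (p=0.5), so it has higher entropy.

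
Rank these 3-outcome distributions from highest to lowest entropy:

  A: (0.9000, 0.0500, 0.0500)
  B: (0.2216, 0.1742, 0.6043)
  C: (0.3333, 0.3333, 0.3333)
C > B > A

Key insight: Entropy is maximized by uniform distributions and minimized by concentrated distributions.

- Uniform distributions have maximum entropy log₂(3) = 1.5850 bits
- The more "peaked" or concentrated a distribution, the lower its entropy

Entropies:
  H(A) = 0.5690 bits
  H(B) = 1.3600 bits
  H(C) = 1.5850 bits

Ranking: C > B > A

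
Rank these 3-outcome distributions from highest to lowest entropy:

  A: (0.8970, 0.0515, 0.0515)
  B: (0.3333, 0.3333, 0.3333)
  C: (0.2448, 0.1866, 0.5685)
B > C > A

Key insight: Entropy is maximized by uniform distributions and minimized by concentrated distributions.

- Uniform distributions have maximum entropy log₂(3) = 1.5850 bits
- The more "peaked" or concentrated a distribution, the lower its entropy

Entropies:
  H(A) = 0.5814 bits
  H(B) = 1.5850 bits
  H(C) = 1.4122 bits

Ranking: B > C > A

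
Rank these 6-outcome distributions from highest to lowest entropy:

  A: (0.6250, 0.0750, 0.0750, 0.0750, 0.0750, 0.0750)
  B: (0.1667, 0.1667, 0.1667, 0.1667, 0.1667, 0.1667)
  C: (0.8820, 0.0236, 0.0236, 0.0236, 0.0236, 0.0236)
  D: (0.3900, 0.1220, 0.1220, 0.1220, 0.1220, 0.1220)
B > D > A > C

Key insight: Entropy is maximized by uniform distributions and minimized by concentrated distributions.

Entropies:
  H(A) = 1.8252 bits
  H(B) = 2.5850 bits
  H(C) = 0.7976 bits
  H(D) = 2.3812 bits

Ranking: B > D > A > C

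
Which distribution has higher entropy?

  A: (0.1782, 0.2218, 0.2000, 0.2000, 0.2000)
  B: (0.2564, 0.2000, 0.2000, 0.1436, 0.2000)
A

Both distributions are close to uniform, making this a harder comparison.

H(A) = 2.3185 bits
H(B) = 2.2987 bits

The distribution closer to uniform has higher entropy.
Answer: A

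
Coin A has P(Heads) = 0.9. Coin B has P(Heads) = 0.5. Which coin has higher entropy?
B

For binary distributions, entropy is maximized at p=0.5 and decreases as p moves toward 0 or 1.

H(A) = H(0.9) = 0.4690 bits
H(B) = H(0.5) = 1.0000 bits

Distribution B (p=0.5) is closer to uniform (p=0.5), so it has higher entropy.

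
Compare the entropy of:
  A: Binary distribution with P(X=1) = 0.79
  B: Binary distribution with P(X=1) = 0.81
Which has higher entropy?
A

For binary distributions, entropy is maximized at p=0.5 and decreases as p moves toward 0 or 1.

H(A) = H(0.79) = 0.7415 bits
H(B) = H(0.81) = 0.7015 bits

Distribution A (p=0.79) is closer to uniform (p=0.5), so it has higher entropy.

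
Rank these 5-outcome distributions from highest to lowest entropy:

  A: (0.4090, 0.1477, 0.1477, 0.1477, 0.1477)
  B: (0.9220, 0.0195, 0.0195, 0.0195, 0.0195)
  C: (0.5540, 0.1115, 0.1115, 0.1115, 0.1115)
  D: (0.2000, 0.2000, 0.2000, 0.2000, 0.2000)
D > A > C > B

Key insight: Entropy is maximized by uniform distributions and minimized by concentrated distributions.

Entropies:
  H(A) = 2.1580 bits
  H(B) = 0.5511 bits
  H(C) = 1.8836 bits
  H(D) = 2.3219 bits

Ranking: D > A > C > B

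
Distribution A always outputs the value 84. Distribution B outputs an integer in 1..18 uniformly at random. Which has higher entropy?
B

A is deterministic, so H(A) = 0. B is uniform over 18 outcomes, so H(B) = log₂(18) = 4.170 bits. Any distribution with genuine randomness has higher entropy than a deterministic one.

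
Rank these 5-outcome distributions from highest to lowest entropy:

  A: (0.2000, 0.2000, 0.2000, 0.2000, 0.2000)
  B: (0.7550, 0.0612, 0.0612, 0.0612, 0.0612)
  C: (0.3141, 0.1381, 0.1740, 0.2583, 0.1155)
A > C > B

Key insight: Entropy is maximized by uniform distributions and minimized by concentrated distributions.

- Uniform distributions have maximum entropy log₂(5) = 2.3219 bits
- The more "peaked" or concentrated a distribution, the lower its entropy

Entropies:
  H(A) = 2.3219 bits
  H(B) = 1.2933 bits
  H(C) = 2.2222 bits

Ranking: A > C > B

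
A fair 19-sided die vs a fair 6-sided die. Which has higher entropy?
19-sided die

Both are uniform distributions; for uniform over n outcomes, H = log₂(n). H(19-sided) = log₂(19) = 4.248 bits and H(6-sided) = log₂(6) = 2.585 bits. More outcomes in a uniform distribution means higher entropy.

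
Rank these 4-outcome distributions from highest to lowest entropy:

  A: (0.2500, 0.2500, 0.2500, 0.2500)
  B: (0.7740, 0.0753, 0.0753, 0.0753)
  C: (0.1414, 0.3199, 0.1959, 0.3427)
A > C > B

Key insight: Entropy is maximized by uniform distributions and minimized by concentrated distributions.

- Uniform distributions have maximum entropy log₂(4) = 2.0000 bits
- The more "peaked" or concentrated a distribution, the lower its entropy

Entropies:
  H(A) = 2.0000 bits
  H(B) = 1.1292 bits
  H(C) = 1.9153 bits

Ranking: A > C > B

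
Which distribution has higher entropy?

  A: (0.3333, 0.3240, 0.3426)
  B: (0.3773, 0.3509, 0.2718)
A

Both distributions are close to uniform, making this a harder comparison.

H(A) = 1.5846 bits
H(B) = 1.5715 bits

The distribution closer to uniform has higher entropy.
Answer: A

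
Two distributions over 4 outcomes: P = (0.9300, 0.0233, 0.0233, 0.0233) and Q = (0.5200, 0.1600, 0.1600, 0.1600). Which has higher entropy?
Q

P is highly concentrated on one outcome (93%), making it nearly deterministic. Q spreads its mass more evenly (max 52%). The more spread-out distribution has higher entropy: H(P) ≈ 0.477 bits, H(Q) ≈ 1.760 bits.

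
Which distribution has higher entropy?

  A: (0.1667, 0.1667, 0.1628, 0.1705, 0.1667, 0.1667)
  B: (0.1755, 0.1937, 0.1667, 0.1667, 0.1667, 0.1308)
A

Both distributions are close to uniform, making this a harder comparison.

H(A) = 2.5848 bits
H(B) = 2.5756 bits

The distribution closer to uniform has higher entropy.
Answer: A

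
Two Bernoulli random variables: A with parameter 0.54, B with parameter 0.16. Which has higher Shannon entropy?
A

For binary distributions, entropy is maximized at p=0.5 and decreases as p moves toward 0 or 1.

H(A) = H(0.54) = 0.9954 bits
H(B) = H(0.16) = 0.6343 bits

Distribution A (p=0.54) is closer to uniform (p=0.5), so it has higher entropy.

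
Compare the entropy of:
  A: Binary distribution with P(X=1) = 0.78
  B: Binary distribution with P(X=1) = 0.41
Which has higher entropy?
B

For binary distributions, entropy is maximized at p=0.5 and decreases as p moves toward 0 or 1.

H(A) = H(0.78) = 0.7602 bits
H(B) = H(0.41) = 0.9765 bits

Distribution B (p=0.41) is closer to uniform (p=0.5), so it has higher entropy.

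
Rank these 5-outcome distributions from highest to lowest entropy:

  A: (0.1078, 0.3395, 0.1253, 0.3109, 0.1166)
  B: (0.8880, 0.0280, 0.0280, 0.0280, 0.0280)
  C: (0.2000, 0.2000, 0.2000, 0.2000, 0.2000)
C > A > B

Key insight: Entropy is maximized by uniform distributions and minimized by concentrated distributions.

- Uniform distributions have maximum entropy log₂(5) = 2.3219 bits
- The more "peaked" or concentrated a distribution, the lower its entropy

Entropies:
  H(A) = 2.1364 bits
  H(B) = 0.7299 bits
  H(C) = 2.3219 bits

Ranking: C > A > B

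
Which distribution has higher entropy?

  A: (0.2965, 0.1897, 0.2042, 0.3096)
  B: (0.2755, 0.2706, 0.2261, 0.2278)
B

Both distributions are close to uniform, making this a harder comparison.

H(A) = 1.9667 bits
H(B) = 1.9938 bits

The distribution closer to uniform has higher entropy.
Answer: B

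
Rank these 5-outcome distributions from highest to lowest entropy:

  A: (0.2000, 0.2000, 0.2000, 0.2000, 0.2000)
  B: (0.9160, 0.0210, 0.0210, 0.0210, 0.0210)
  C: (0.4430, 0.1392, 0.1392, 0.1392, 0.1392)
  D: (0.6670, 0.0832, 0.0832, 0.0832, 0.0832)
A > C > D > B

Key insight: Entropy is maximized by uniform distributions and minimized by concentrated distributions.

Entropies:
  H(A) = 2.3219 bits
  H(B) = 0.5841 bits
  H(C) = 2.1046 bits
  H(D) = 1.5840 bits

Ranking: A > C > D > B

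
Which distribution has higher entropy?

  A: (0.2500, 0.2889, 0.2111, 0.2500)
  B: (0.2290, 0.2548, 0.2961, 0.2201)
A

Both distributions are close to uniform, making this a harder comparison.

H(A) = 1.9912 bits
H(B) = 1.9901 bits

The distribution closer to uniform has higher entropy.
Answer: A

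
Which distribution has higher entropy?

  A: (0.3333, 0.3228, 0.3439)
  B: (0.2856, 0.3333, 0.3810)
A

Both distributions are close to uniform, making this a harder comparison.

H(A) = 1.5845 bits
H(B) = 1.5751 bits

The distribution closer to uniform has higher entropy.
Answer: A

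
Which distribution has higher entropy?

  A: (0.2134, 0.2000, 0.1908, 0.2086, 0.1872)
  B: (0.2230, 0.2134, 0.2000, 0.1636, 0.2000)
A

Both distributions are close to uniform, making this a harder comparison.

H(A) = 2.3201 bits
H(B) = 2.3143 bits

The distribution closer to uniform has higher entropy.
Answer: A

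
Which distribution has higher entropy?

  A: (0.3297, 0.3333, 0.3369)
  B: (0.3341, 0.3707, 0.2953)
A

Both distributions are close to uniform, making this a harder comparison.

H(A) = 1.5849 bits
H(B) = 1.5788 bits

The distribution closer to uniform has higher entropy.
Answer: A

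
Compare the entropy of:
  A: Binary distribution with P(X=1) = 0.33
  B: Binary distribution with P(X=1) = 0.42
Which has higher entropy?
B

For binary distributions, entropy is maximized at p=0.5 and decreases as p moves toward 0 or 1.

H(A) = H(0.33) = 0.9149 bits
H(B) = H(0.42) = 0.9815 bits

Distribution B (p=0.42) is closer to uniform (p=0.5), so it has higher entropy.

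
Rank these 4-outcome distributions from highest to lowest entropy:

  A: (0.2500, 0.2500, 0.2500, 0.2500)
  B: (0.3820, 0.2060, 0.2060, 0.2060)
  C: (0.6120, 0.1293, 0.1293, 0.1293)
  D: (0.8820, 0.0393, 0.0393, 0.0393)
A > B > C > D

Key insight: Entropy is maximized by uniform distributions and minimized by concentrated distributions.

Entropies:
  H(A) = 2.0000 bits
  H(B) = 1.9389 bits
  H(C) = 1.5785 bits
  H(D) = 0.7106 bits

Ranking: A > B > C > D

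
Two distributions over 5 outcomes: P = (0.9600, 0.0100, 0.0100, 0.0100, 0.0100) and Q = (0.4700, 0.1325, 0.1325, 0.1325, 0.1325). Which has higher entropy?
Q

P is highly concentrated on one outcome (96%), making it nearly deterministic. Q spreads its mass more evenly (max 47%). The more spread-out distribution has higher entropy: H(P) ≈ 0.322 bits, H(Q) ≈ 2.057 bits.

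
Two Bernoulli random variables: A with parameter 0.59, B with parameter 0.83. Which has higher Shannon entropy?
A

For binary distributions, entropy is maximized at p=0.5 and decreases as p moves toward 0 or 1.

H(A) = H(0.59) = 0.9765 bits
H(B) = H(0.83) = 0.6577 bits

Distribution A (p=0.59) is closer to uniform (p=0.5), so it has higher entropy.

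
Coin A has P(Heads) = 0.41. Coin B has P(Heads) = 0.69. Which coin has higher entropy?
A

For binary distributions, entropy is maximized at p=0.5 and decreases as p moves toward 0 or 1.

H(A) = H(0.41) = 0.9765 bits
H(B) = H(0.69) = 0.8932 bits

Distribution A (p=0.41) is closer to uniform (p=0.5), so it has higher entropy.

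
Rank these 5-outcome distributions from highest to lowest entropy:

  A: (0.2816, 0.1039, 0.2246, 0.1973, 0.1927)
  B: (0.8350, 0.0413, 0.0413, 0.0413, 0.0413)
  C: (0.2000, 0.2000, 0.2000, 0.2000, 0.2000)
C > A > B

Key insight: Entropy is maximized by uniform distributions and minimized by concentrated distributions.

- Uniform distributions have maximum entropy log₂(5) = 2.3219 bits
- The more "peaked" or concentrated a distribution, the lower its entropy

Entropies:
  H(A) = 2.2578 bits
  H(B) = 0.9761 bits
  H(C) = 2.3219 bits

Ranking: C > A > B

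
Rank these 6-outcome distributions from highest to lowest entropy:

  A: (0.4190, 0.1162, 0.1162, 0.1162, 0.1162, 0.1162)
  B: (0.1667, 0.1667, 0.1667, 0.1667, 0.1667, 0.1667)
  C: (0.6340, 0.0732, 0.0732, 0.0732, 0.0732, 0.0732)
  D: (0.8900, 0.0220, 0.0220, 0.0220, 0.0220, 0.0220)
B > A > C > D

Key insight: Entropy is maximized by uniform distributions and minimized by concentrated distributions.

Entropies:
  H(A) = 2.3300 bits
  H(B) = 2.5850 bits
  H(C) = 1.7974 bits
  H(D) = 0.7553 bits

Ranking: B > A > C > D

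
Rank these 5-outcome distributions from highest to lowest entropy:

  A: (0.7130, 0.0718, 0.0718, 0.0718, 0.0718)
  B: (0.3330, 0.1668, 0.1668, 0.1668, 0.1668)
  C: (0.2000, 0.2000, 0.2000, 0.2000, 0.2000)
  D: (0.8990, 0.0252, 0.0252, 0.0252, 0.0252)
C > B > A > D

Key insight: Entropy is maximized by uniform distributions and minimized by concentrated distributions.

Entropies:
  H(A) = 1.4388 bits
  H(B) = 2.2520 bits
  H(C) = 2.3219 bits
  H(D) = 0.6742 bits

Ranking: C > B > A > D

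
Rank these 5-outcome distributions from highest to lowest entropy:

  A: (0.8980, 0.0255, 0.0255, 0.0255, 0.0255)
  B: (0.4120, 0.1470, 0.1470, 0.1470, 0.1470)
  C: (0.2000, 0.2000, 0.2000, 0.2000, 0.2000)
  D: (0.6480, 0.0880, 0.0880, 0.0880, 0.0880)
C > B > D > A

Key insight: Entropy is maximized by uniform distributions and minimized by concentrated distributions.

Entropies:
  H(A) = 0.6793 bits
  H(B) = 2.1535 bits
  H(C) = 2.3219 bits
  H(D) = 1.6398 bits

Ranking: C > B > D > A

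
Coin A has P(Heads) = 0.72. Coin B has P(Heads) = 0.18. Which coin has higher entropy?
A

For binary distributions, entropy is maximized at p=0.5 and decreases as p moves toward 0 or 1.

H(A) = H(0.72) = 0.8555 bits
H(B) = H(0.18) = 0.6801 bits

Distribution A (p=0.72) is closer to uniform (p=0.5), so it has higher entropy.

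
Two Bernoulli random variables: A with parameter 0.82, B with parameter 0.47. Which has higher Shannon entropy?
B

For binary distributions, entropy is maximized at p=0.5 and decreases as p moves toward 0 or 1.

H(A) = H(0.82) = 0.6801 bits
H(B) = H(0.47) = 0.9974 bits

Distribution B (p=0.47) is closer to uniform (p=0.5), so it has higher entropy.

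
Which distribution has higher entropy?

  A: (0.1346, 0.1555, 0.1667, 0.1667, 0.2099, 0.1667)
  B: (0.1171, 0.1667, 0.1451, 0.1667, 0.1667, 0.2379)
A

Both distributions are close to uniform, making this a harder comparison.

H(A) = 2.5722 bits
H(B) = 2.5516 bits

The distribution closer to uniform has higher entropy.
Answer: A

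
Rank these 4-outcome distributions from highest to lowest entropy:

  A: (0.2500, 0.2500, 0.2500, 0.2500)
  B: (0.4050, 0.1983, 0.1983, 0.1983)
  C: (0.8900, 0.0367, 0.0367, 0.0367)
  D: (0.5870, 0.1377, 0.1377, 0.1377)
A > B > D > C

Key insight: Entropy is maximized by uniform distributions and minimized by concentrated distributions.

Entropies:
  H(A) = 2.0000 bits
  H(B) = 1.9169 bits
  H(C) = 0.6743 bits
  H(D) = 1.6326 bits

Ranking: A > B > D > C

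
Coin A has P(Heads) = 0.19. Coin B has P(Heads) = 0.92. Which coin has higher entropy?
A

For binary distributions, entropy is maximized at p=0.5 and decreases as p moves toward 0 or 1.

H(A) = H(0.19) = 0.7015 bits
H(B) = H(0.92) = 0.4022 bits

Distribution A (p=0.19) is closer to uniform (p=0.5), so it has higher entropy.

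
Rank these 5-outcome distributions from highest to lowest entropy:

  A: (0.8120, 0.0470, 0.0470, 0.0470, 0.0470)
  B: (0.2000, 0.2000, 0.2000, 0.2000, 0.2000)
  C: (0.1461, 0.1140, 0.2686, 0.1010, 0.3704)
B > C > A

Key insight: Entropy is maximized by uniform distributions and minimized by concentrated distributions.

- Uniform distributions have maximum entropy log₂(5) = 2.3219 bits
- The more "peaked" or concentrated a distribution, the lower its entropy

Entropies:
  H(A) = 1.0733 bits
  H(B) = 2.3219 bits
  H(C) = 2.1367 bits

Ranking: B > C > A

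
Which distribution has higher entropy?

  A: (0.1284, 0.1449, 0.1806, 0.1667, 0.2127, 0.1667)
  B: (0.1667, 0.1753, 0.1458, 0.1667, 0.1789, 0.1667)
B

Both distributions are close to uniform, making this a harder comparison.

H(A) = 2.5667 bits
H(B) = 2.5820 bits

The distribution closer to uniform has higher entropy.
Answer: B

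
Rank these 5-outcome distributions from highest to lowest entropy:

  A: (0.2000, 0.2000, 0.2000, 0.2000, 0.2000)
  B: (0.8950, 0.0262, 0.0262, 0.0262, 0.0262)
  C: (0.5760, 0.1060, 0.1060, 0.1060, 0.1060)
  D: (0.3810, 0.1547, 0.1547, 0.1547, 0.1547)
A > D > C > B

Key insight: Entropy is maximized by uniform distributions and minimized by concentrated distributions.

Entropies:
  H(A) = 2.3219 bits
  H(B) = 0.6946 bits
  H(C) = 1.8313 bits
  H(D) = 2.1967 bits

Ranking: A > D > C > B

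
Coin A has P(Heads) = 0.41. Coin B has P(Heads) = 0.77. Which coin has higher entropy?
A

For binary distributions, entropy is maximized at p=0.5 and decreases as p moves toward 0 or 1.

H(A) = H(0.41) = 0.9765 bits
H(B) = H(0.77) = 0.7780 bits

Distribution A (p=0.41) is closer to uniform (p=0.5), so it has higher entropy.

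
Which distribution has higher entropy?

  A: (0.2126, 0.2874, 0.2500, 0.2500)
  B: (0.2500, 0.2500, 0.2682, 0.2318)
B

Both distributions are close to uniform, making this a harder comparison.

H(A) = 1.9919 bits
H(B) = 1.9981 bits

The distribution closer to uniform has higher entropy.
Answer: B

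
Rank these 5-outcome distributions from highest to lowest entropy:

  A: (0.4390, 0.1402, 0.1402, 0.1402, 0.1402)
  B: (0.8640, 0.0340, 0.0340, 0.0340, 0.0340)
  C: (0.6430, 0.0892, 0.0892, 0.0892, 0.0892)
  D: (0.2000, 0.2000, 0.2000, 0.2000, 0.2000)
D > A > C > B

Key insight: Entropy is maximized by uniform distributions and minimized by concentrated distributions.

Entropies:
  H(A) = 2.1112 bits
  H(B) = 0.8457 bits
  H(C) = 1.6542 bits
  H(D) = 2.3219 bits

Ranking: D > A > C > B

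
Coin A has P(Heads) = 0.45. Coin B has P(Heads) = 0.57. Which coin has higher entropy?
A

For binary distributions, entropy is maximized at p=0.5 and decreases as p moves toward 0 or 1.

H(A) = H(0.45) = 0.9928 bits
H(B) = H(0.57) = 0.9858 bits

Distribution A (p=0.45) is closer to uniform (p=0.5), so it has higher entropy.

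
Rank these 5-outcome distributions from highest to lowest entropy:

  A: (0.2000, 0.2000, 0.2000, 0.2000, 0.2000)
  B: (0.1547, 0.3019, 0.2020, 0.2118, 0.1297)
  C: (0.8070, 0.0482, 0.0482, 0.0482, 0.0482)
A > B > C

Key insight: Entropy is maximized by uniform distributions and minimized by concentrated distributions.

- Uniform distributions have maximum entropy log₂(5) = 2.3219 bits
- The more "peaked" or concentrated a distribution, the lower its entropy

Entropies:
  H(A) = 2.3219 bits
  H(B) = 2.2607 bits
  H(C) = 1.0937 bits

Ranking: A > B > C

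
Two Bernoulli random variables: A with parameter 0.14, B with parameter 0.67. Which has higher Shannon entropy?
B

For binary distributions, entropy is maximized at p=0.5 and decreases as p moves toward 0 or 1.

H(A) = H(0.14) = 0.5842 bits
H(B) = H(0.67) = 0.9149 bits

Distribution B (p=0.67) is closer to uniform (p=0.5), so it has higher entropy.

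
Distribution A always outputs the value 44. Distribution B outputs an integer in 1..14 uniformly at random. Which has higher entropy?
B

A is deterministic, so H(A) = 0. B is uniform over 14 outcomes, so H(B) = log₂(14) = 3.807 bits. Any distribution with genuine randomness has higher entropy than a deterministic one.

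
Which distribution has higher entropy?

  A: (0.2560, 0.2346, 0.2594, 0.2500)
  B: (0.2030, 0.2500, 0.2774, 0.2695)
A

Both distributions are close to uniform, making this a harder comparison.

H(A) = 1.9989 bits
H(B) = 1.9900 bits

The distribution closer to uniform has higher entropy.
Answer: A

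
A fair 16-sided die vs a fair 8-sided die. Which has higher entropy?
16-sided die

Both are uniform distributions; for uniform over n outcomes, H = log₂(n). H(16-sided) = log₂(16) = 4.000 bits and H(8-sided) = log₂(8) = 3.000 bits. More outcomes in a uniform distribution means higher entropy.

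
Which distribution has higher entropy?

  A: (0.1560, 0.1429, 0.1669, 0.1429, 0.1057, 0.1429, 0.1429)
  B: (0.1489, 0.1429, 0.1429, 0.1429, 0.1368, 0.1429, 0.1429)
B

Both distributions are close to uniform, making this a harder comparison.

H(A) = 2.7961 bits
H(B) = 2.8070 bits

The distribution closer to uniform has higher entropy.
Answer: B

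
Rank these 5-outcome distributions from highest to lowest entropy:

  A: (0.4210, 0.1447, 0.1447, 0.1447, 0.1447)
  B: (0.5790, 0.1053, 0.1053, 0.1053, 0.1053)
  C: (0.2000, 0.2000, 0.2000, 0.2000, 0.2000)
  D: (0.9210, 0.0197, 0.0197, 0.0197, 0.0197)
C > A > B > D

Key insight: Entropy is maximized by uniform distributions and minimized by concentrated distributions.

Entropies:
  H(A) = 2.1399 bits
  H(B) = 1.8239 bits
  H(C) = 2.3219 bits
  H(D) = 0.5566 bits

Ranking: C > A > B > D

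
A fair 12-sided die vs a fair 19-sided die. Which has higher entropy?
19-sided die

Both are uniform distributions; for uniform over n outcomes, H = log₂(n). H(12-sided) = log₂(12) = 3.585 bits and H(19-sided) = log₂(19) = 4.248 bits. More outcomes in a uniform distribution means higher entropy.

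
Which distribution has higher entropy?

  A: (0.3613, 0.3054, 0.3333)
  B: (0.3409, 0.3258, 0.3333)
B

Both distributions are close to uniform, making this a harder comparison.

H(A) = 1.5816 bits
H(B) = 1.5847 bits

The distribution closer to uniform has higher entropy.
Answer: B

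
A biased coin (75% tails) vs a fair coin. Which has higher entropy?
Fair coin

The fair coin is uniform (p=0.5), maximizing binary entropy at 1 bit. The biased coin has H(0.75) ≈ 0.811 bits — its outcome is more predictable, so its entropy is lower.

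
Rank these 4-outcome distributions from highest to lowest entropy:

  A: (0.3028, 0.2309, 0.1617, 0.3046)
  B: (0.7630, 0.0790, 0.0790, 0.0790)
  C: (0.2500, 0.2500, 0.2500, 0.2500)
C > A > B

Key insight: Entropy is maximized by uniform distributions and minimized by concentrated distributions.

- Uniform distributions have maximum entropy log₂(4) = 2.0000 bits
- The more "peaked" or concentrated a distribution, the lower its entropy

Entropies:
  H(A) = 1.9576 bits
  H(B) = 1.1657 bits
  H(C) = 2.0000 bits

Ranking: C > A > B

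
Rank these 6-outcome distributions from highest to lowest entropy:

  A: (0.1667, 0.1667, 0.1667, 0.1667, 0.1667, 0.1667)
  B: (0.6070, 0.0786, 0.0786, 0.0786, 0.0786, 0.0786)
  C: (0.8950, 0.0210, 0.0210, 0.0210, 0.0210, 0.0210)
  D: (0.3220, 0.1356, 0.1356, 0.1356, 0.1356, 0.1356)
A > D > B > C

Key insight: Entropy is maximized by uniform distributions and minimized by concentrated distributions.

Entropies:
  H(A) = 2.5850 bits
  H(B) = 1.8792 bits
  H(C) = 0.7285 bits
  H(D) = 2.4808 bits

Ranking: A > D > B > C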